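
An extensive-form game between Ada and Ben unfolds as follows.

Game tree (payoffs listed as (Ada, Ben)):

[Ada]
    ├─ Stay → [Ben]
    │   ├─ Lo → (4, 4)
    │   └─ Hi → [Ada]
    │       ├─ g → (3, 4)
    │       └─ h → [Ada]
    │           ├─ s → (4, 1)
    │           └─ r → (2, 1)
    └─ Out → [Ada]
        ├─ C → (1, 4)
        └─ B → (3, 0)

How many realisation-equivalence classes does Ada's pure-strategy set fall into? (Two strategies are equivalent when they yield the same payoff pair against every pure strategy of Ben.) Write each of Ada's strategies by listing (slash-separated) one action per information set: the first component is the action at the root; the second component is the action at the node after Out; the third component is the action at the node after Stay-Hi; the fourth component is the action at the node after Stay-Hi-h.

5

Ada has 16 pure strategies: Stay/C/g/s, Stay/C/g/r, Stay/C/h/s, Stay/C/h/r, Stay/B/g/s, Stay/B/g/r, Stay/B/h/s, Stay/B/h/r, Out/C/g/s, Out/C/g/r, Out/C/h/s, Out/C/h/r, Out/B/g/s, Out/B/g/r, Out/B/h/s, Out/B/h/r. Columns: Lo, Hi.
{Stay/C/g/s, Stay/C/g/r, Stay/B/g/s, Stay/B/g/r} → row (4,4) (3,4)
{Stay/C/h/s, Stay/B/h/s} → row (4,4) (4,1)
{Stay/C/h/r, Stay/B/h/r} → row (4,4) (2,1)
{Out/C/g/s, Out/C/g/r, Out/C/h/s, Out/C/h/r} → row (1,4) (1,4)
{Out/B/g/s, Out/B/g/r, Out/B/h/s, Out/B/h/r} → row (3,0) (3,0)
That's 5 distinct rows out of 16 strategies.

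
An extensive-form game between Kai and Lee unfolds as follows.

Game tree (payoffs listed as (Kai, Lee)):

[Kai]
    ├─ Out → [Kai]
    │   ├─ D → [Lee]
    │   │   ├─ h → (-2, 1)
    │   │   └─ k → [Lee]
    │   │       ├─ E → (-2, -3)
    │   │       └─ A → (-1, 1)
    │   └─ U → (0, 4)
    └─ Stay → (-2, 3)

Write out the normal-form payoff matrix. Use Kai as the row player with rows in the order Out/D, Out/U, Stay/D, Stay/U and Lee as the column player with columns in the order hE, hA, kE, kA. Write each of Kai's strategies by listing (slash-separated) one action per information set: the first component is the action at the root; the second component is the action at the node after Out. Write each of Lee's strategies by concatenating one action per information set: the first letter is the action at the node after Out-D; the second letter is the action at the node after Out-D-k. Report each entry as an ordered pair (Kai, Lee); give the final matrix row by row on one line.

Out/D: (-2,1) (-2,1) (-2,-3) (-1,1) | Out/U: (0,4) (0,4) (0,4) (0,4) | Stay/D: (-2,3) (-2,3) (-2,3) (-2,3) | Stay/U: (-2,3) (-2,3) (-2,3) (-2,3)

Row Out/D: hE→(-2,1), hA→(-2,1), kE→(-2,-3), kA→(-1,1)
Row Out/U: hE→(0,4), hA→(0,4), kE→(0,4), kA→(0,4)
Row Stay/D: hE→(-2,3), hA→(-2,3), kE→(-2,3), kA→(-2,3)
Row Stay/U: hE→(-2,3), hA→(-2,3), kE→(-2,3), kA→(-2,3)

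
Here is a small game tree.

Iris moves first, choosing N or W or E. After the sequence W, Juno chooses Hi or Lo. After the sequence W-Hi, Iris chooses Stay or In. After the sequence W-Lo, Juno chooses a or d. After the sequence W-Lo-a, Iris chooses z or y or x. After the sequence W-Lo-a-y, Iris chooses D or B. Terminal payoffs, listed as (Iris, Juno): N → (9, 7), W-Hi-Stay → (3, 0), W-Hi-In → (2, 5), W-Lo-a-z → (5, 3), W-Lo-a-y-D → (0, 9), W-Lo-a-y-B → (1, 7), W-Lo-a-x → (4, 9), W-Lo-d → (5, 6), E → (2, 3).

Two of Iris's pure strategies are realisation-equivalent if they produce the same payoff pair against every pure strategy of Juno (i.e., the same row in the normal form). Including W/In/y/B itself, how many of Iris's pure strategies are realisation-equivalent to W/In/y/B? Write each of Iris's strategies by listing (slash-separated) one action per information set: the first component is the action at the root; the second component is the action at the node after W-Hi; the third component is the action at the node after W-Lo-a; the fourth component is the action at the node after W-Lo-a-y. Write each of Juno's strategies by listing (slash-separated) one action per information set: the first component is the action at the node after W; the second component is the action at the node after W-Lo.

1

Row for W/In/y/B (columns Hi/a, Hi/d, Lo/a, Lo/d): (2,5) (2,5) (1,7) (5,6).
Every one of Iris's information sets is on the play path for some reply by Juno when Iris follows W/In/y/B.
Changing the action at any of them therefore changes at least one column, so only W/In/y/B itself gives this row.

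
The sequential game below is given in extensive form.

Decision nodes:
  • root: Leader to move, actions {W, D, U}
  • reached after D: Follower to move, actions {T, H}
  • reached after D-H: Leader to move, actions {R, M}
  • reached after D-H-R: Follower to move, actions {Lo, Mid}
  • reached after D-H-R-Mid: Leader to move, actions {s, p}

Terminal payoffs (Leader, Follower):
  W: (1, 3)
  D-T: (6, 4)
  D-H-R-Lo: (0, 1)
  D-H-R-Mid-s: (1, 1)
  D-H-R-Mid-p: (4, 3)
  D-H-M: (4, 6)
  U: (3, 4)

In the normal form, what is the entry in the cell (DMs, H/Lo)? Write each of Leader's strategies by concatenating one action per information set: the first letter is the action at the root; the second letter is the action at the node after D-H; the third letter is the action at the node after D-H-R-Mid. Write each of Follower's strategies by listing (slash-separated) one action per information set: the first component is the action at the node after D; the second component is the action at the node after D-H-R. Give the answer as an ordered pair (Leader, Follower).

(4, 6)

Trace the play path from the root:
  Leader plays D
  Follower plays H at [D]
  Leader plays M at [D-H]
→ terminal payoff (4, 6).
(Leader's choice at the node after D-H-R-Mid is never reached on this path, so it doesn't affect the outcome.)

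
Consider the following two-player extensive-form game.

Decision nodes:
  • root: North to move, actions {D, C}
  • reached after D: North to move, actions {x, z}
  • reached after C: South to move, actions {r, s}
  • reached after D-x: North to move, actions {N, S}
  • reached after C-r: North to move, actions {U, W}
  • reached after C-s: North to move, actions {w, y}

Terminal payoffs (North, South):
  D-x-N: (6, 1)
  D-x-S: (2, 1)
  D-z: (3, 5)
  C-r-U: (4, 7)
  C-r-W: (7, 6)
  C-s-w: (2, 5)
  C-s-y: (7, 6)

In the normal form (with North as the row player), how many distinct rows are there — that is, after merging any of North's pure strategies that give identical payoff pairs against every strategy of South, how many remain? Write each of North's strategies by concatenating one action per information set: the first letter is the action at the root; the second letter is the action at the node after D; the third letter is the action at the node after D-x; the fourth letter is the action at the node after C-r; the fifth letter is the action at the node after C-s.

7

North has 32 pure strategies: DxNUw, DxNUy, DxNWw, DxNWy, DxSUw, DxSUy, DxSWw, DxSWy, DzNUw, DzNUy, DzNWw, DzNWy, DzSUw, DzSUy, DzSWw, DzSWy, CxNUw, CxNUy, CxNWw, CxNWy, CxSUw, CxSUy, CxSWw, CxSWy, CzNUw, CzNUy, CzNWw, CzNWy, CzSUw, CzSUy, CzSWw, CzSWy. Columns: r, s.
{DxNUw, DxNUy, DxNWw, DxNWy} → row (6,1) (6,1)
{DxSUw, DxSUy, DxSWw, DxSWy} → row (2,1) (2,1)
{DzNUw, DzNUy, DzNWw, DzNWy, DzSUw, DzSUy, DzSWw, DzSWy} → row (3,5) (3,5)
{CxNUw, CxSUw, CzNUw, CzSUw} → row (4,7) (2,5)
{CxNUy, CxSUy, CzNUy, CzSUy} → row (4,7) (7,6)
{CxNWw, CxSWw, CzNWw, CzSWw} → row (7,6) (2,5)
{CxNWy, CxSWy, CzNWy, CzSWy} → row (7,6) (7,6)
That's 7 distinct rows out of 32 strategies.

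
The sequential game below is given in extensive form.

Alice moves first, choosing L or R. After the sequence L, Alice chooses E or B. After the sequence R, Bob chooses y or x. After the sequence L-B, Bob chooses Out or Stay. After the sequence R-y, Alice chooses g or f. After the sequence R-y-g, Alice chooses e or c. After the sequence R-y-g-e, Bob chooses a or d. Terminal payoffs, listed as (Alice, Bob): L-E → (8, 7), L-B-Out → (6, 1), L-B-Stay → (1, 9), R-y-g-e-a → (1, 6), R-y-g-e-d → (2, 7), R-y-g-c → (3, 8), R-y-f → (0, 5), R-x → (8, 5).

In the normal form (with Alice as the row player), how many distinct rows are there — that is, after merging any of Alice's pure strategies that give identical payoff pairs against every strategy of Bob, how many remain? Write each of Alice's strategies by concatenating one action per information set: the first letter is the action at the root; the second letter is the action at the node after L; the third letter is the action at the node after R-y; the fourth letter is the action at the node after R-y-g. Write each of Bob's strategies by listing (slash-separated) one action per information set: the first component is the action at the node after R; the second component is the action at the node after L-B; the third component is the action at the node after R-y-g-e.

5

Alice has 16 pure strategies: LEge, LEgc, LEfe, LEfc, LBge, LBgc, LBfe, LBfc, REge, REgc, REfe, REfc, RBge, RBgc, RBfe, RBfc. Columns: y/Out/a, y/Out/d, y/Stay/a, y/Stay/d, x/Out/a, x/Out/d, x/Stay/a, x/Stay/d.
{LEge, LEgc, LEfe, LEfc} → row (8,7) (8,7) (8,7) (8,7) (8,7) (8,7) (8,7) (8,7)
{LBge, LBgc, LBfe, LBfc} → row (6,1) (6,1) (1,9) (1,9) (6,1) (6,1) (1,9) (1,9)
{REge, RBge} → row (1,6) (2,7) (1,6) (2,7) (8,5) (8,5) (8,5) (8,5)
{REgc, RBgc} → row (3,8) (3,8) (3,8) (3,8) (8,5) (8,5) (8,5) (8,5)
{REfe, REfc, RBfe, RBfc} → row (0,5) (0,5) (0,5) (0,5) (8,5) (8,5) (8,5) (8,5)
That's 5 distinct rows out of 16 strategies.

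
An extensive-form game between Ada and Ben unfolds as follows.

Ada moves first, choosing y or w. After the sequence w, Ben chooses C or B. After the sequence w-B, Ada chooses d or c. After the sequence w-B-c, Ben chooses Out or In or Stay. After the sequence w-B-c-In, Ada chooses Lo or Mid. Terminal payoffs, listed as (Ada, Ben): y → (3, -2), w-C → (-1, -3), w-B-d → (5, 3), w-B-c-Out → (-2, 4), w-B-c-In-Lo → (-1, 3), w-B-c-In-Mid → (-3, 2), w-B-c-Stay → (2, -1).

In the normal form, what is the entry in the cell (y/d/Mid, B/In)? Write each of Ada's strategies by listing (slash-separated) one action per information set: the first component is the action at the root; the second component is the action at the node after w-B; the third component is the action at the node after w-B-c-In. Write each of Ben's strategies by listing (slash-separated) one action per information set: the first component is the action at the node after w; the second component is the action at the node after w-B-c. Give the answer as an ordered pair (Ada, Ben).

Trace the play path from the root:
  Ada plays y
→ terminal payoff (3, -2).
(Ada's choice at the node after w-B is never reached on this path, so it doesn't affect the outcome.)

(3, -2)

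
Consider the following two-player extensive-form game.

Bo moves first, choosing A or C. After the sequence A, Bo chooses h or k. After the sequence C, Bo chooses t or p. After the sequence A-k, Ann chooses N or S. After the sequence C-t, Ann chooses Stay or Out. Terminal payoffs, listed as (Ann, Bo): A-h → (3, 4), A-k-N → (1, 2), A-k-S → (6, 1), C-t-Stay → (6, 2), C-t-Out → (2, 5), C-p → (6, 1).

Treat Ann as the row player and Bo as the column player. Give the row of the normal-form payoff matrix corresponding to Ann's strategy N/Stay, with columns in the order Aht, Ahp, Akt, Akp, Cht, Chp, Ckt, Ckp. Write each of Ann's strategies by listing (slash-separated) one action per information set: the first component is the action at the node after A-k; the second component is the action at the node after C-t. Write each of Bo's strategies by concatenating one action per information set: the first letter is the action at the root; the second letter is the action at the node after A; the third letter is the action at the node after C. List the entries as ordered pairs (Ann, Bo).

vs Aht: Bo plays A → Bo plays h at [A] → (3, 4)
vs Ahp: Bo plays A → Bo plays h at [A] → (3, 4)
vs Akt: Bo plays A → Bo plays k at [A] → Ann plays N at [A-k] → (1, 2)
vs Akp: Bo plays A → Bo plays k at [A] → Ann plays N at [A-k] → (1, 2)
vs Cht: Bo plays C → Bo plays t at [C] → Ann plays Stay at [C-t] → (6, 2)
vs Chp: Bo plays C → Bo plays p at [C] → (6, 1)
vs Ckt: Bo plays C → Bo plays t at [C] → Ann plays Stay at [C-t] → (6, 2)
vs Ckp: Bo plays C → Bo plays p at [C] → (6, 1)

(3,4) (3,4) (1,2) (1,2) (6,2) (6,1) (6,2) (6,1)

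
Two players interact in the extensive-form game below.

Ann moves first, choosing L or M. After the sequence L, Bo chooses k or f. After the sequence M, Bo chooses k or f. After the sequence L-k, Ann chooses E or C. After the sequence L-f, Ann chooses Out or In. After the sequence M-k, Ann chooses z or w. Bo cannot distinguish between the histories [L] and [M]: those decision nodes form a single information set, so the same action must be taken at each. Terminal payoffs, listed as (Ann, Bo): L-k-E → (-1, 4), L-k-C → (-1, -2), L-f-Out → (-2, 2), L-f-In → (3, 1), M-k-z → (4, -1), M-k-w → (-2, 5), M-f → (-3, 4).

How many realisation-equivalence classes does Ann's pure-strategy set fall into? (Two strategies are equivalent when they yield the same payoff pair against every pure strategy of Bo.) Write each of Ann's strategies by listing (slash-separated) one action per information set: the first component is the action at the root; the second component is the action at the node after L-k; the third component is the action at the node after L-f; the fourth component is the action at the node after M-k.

6

Ann has 16 pure strategies: L/E/Out/z, L/E/Out/w, L/E/In/z, L/E/In/w, L/C/Out/z, L/C/Out/w, L/C/In/z, L/C/In/w, M/E/Out/z, M/E/Out/w, M/E/In/z, M/E/In/w, M/C/Out/z, M/C/Out/w, M/C/In/z, M/C/In/w. Columns: k, f.
{L/E/Out/z, L/E/Out/w} → row (-1,4) (-2,2)
{L/E/In/z, L/E/In/w} → row (-1,4) (3,1)
{L/C/Out/z, L/C/Out/w} → row (-1,-2) (-2,2)
{L/C/In/z, L/C/In/w} → row (-1,-2) (3,1)
{M/E/Out/z, M/E/In/z, M/C/Out/z, M/C/In/z} → row (4,-1) (-3,4)
{M/E/Out/w, M/E/In/w, M/C/Out/w, M/C/In/w} → row (-2,5) (-3,4)
That's 6 distinct rows out of 16 strategies.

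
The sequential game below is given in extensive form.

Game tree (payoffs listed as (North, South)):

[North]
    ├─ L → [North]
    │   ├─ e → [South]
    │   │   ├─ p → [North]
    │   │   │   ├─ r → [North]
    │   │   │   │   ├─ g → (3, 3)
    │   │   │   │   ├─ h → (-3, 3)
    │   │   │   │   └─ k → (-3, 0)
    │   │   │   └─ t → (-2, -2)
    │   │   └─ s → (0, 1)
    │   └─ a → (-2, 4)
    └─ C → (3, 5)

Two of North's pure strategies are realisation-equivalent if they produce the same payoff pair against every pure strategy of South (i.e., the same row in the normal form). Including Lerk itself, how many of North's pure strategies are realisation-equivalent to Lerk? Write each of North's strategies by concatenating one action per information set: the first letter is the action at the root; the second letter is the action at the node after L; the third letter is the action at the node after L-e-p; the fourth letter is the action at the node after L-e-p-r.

Row for Lerk (columns p, s): (-3,0) (0,1).
Every one of North's information sets is on the play path for some reply by South when North follows Lerk.
Changing the action at any of them therefore changes at least one column, so only Lerk itself gives this row.

1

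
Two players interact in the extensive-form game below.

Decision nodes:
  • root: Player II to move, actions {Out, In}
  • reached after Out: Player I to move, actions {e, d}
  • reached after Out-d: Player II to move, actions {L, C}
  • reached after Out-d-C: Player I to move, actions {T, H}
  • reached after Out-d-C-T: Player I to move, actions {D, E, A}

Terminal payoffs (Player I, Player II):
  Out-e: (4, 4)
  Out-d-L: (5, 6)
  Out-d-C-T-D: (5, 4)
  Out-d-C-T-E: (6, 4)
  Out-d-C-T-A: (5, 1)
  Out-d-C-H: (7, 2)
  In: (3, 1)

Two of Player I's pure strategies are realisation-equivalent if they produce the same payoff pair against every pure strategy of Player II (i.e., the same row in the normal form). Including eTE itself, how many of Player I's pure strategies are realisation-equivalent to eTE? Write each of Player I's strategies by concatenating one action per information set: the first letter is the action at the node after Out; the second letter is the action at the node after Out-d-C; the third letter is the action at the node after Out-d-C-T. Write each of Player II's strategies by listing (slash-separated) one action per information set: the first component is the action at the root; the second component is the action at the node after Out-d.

6

Row for eTE (columns Out/L, Out/C, In/L, In/C): (4,4) (4,4) (3,1) (3,1).
Under eTE, Player I's choice at the node after Out-d-C and at the node after Out-d-C-T can never be reached regardless of what Player II does, so varying those choices leaves every outcome unchanged.
Holding the reachable choices fixed and varying the unreachable ones freely already gives 2 × 3 = 6 equivalent strategies.
No other strategy reproduces this row, so those 6 are the full class: eTD, eTE, eTA, eHD, eHE, eHA.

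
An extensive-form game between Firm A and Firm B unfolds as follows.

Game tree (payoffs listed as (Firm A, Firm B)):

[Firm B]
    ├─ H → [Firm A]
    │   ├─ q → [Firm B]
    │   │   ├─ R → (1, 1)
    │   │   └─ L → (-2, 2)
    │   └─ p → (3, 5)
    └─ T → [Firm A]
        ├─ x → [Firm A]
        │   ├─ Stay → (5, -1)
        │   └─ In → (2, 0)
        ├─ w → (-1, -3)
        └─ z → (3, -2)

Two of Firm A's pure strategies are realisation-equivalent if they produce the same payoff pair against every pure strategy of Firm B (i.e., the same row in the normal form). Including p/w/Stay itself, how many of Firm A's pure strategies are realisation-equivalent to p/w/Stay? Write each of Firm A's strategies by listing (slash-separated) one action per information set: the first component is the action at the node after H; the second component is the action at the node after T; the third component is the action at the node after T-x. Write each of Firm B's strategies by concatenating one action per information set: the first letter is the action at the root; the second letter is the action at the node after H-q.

Row for p/w/Stay (columns HR, HL, TR, TL): (3,5) (3,5) (-1,-3) (-1,-3).
Under p/w/Stay, Firm A's choice at the node after T-x can never be reached regardless of what Firm B does, so varying those choices leaves every outcome unchanged.
Holding the reachable choices fixed and varying the unreachable one freely already gives 2 equivalent strategies.
No other strategy reproduces this row, so those 2 are the full class: p/w/Stay, p/w/In.

2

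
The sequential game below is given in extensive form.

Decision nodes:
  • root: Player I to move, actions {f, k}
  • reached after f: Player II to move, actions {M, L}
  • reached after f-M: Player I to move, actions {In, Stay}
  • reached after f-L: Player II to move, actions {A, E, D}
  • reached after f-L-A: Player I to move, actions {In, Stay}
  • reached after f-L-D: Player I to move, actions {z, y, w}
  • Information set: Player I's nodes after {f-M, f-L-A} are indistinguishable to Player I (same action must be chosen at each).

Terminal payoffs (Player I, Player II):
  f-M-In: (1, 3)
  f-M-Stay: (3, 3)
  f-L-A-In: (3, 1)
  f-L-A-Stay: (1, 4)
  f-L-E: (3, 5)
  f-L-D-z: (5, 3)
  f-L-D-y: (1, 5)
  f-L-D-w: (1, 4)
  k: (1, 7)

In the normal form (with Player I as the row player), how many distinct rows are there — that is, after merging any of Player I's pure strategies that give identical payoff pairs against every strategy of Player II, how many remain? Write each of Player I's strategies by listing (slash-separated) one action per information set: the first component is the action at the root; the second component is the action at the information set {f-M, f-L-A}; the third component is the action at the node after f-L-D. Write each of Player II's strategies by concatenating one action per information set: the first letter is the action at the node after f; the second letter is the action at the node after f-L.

7

Player I has 12 pure strategies: f/In/z, f/In/y, f/In/w, f/Stay/z, f/Stay/y, f/Stay/w, k/In/z, k/In/y, k/In/w, k/Stay/z, k/Stay/y, k/Stay/w. Columns: MA, ME, MD, LA, LE, LD.
{f/In/z} → row (1,3) (1,3) (1,3) (3,1) (3,5) (5,3)
{f/In/y} → row (1,3) (1,3) (1,3) (3,1) (3,5) (1,5)
{f/In/w} → row (1,3) (1,3) (1,3) (3,1) (3,5) (1,4)
{f/Stay/z} → row (3,3) (3,3) (3,3) (1,4) (3,5) (5,3)
{f/Stay/y} → row (3,3) (3,3) (3,3) (1,4) (3,5) (1,5)
{f/Stay/w} → row (3,3) (3,3) (3,3) (1,4) (3,5) (1,4)
{k/In/z, k/In/y, k/In/w, k/Stay/z, k/Stay/y, k/Stay/w} → row (1,7) (1,7) (1,7) (1,7) (1,7) (1,7)
That's 7 distinct rows out of 12 strategies.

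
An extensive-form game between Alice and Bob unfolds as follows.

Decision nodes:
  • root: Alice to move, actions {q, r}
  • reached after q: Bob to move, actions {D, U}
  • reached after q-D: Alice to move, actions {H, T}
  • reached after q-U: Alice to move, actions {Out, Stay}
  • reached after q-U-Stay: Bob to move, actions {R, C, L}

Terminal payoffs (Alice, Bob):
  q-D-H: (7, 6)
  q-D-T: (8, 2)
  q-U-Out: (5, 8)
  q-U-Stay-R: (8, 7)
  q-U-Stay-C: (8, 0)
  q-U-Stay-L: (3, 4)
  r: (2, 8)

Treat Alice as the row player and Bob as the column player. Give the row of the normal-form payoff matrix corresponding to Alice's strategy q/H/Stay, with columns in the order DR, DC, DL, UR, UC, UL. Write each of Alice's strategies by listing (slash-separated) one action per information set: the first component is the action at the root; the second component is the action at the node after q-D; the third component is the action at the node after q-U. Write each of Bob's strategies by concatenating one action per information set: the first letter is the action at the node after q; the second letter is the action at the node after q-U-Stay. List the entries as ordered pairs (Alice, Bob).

vs DR: Alice plays q → Bob plays D at [q] → Alice plays H at [q-D] → (7, 6)
vs DC: Alice plays q → Bob plays D at [q] → Alice plays H at [q-D] → (7, 6)
vs DL: Alice plays q → Bob plays D at [q] → Alice plays H at [q-D] → (7, 6)
vs UR: Alice plays q → Bob plays U at [q] → Alice plays Stay at [q-U] → Bob plays R at [q-U-Stay] → (8, 7)
vs UC: Alice plays q → Bob plays U at [q] → Alice plays Stay at [q-U] → Bob plays C at [q-U-Stay] → (8, 0)
vs UL: Alice plays q → Bob plays U at [q] → Alice plays Stay at [q-U] → Bob plays L at [q-U-Stay] → (3, 4)

(7,6) (7,6) (7,6) (8,7) (8,0) (3,4)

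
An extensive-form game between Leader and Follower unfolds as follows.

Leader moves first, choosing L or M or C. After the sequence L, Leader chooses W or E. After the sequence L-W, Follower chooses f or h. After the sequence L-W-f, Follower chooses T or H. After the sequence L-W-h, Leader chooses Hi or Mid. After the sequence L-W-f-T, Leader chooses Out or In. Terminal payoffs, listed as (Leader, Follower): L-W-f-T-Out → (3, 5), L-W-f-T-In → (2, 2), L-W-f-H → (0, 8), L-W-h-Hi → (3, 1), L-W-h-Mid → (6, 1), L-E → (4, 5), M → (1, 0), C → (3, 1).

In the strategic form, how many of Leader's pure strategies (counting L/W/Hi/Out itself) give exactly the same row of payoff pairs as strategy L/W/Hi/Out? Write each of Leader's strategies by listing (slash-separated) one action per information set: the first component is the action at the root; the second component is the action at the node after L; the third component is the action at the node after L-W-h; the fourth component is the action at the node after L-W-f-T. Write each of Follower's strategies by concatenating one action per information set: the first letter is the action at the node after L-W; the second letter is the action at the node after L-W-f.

Row for L/W/Hi/Out (columns fT, fH, hT, hH): (3,5) (0,8) (3,1) (3,1).
Every one of Leader's information sets is on the play path for some reply by Follower when Leader follows L/W/Hi/Out.
Changing the action at any of them therefore changes at least one column, so only L/W/Hi/Out itself gives this row.

1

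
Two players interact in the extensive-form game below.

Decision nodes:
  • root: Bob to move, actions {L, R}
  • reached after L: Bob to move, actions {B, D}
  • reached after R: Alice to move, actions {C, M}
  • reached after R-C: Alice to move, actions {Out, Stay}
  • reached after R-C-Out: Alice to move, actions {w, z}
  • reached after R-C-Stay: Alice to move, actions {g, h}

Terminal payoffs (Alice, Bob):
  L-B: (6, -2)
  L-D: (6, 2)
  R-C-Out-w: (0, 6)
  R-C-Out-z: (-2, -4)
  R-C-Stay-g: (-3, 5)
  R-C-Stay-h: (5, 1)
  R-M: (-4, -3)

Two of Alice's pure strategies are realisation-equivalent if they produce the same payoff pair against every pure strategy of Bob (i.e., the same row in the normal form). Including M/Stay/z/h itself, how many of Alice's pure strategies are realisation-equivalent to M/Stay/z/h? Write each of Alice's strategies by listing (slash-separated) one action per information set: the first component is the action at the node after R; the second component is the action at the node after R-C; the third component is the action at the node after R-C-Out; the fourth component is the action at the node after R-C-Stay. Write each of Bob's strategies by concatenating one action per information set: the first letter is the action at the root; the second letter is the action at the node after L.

Row for M/Stay/z/h (columns LB, LD, RB, RD): (6,-2) (6,2) (-4,-3) (-4,-3).
Under M/Stay/z/h, Alice's choice at the node after R-C and at the node after R-C-Out and at the node after R-C-Stay can never be reached regardless of what Bob does, so varying those choices leaves every outcome unchanged.
Holding the reachable choices fixed and varying the unreachable ones freely already gives 2 × 2 × 2 = 8 equivalent strategies.
No other strategy reproduces this row, so those 8 are the full class: M/Out/w/g, M/Out/w/h, M/Out/z/g, M/Out/z/h, M/Stay/w/g, M/Stay/w/h, M/Stay/z/g, M/Stay/z/h.

8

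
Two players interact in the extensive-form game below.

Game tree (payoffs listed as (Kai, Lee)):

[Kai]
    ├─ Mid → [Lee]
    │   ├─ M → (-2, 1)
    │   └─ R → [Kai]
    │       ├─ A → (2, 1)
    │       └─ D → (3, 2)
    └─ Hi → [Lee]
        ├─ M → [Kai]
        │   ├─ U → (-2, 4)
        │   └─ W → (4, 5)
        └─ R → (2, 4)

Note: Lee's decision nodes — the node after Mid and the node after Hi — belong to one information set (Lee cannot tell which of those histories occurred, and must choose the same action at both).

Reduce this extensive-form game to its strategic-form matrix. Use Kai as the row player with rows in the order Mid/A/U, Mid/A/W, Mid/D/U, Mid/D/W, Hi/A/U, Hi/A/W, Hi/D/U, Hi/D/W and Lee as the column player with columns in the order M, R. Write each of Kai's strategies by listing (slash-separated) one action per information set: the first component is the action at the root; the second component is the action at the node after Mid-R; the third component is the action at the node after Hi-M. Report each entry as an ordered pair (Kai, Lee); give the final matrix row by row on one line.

Mid/A/U: (-2,1) (2,1) | Mid/A/W: (-2,1) (2,1) | Mid/D/U: (-2,1) (3,2) | Mid/D/W: (-2,1) (3,2) | Hi/A/U: (-2,4) (2,4) | Hi/A/W: (4,5) (2,4) | Hi/D/U: (-2,4) (2,4) | Hi/D/W: (4,5) (2,4)

Row Mid/A/U: M→(-2,1), R→(2,1)
Row Mid/A/W: M→(-2,1), R→(2,1)
Row Mid/D/U: M→(-2,1), R→(3,2)
Row Mid/D/W: M→(-2,1), R→(3,2)
Row Hi/A/U: M→(-2,4), R→(2,4)
Row Hi/A/W: M→(4,5), R→(2,4)
Row Hi/D/U: M→(-2,4), R→(2,4)
Row Hi/D/W: M→(4,5), R→(2,4)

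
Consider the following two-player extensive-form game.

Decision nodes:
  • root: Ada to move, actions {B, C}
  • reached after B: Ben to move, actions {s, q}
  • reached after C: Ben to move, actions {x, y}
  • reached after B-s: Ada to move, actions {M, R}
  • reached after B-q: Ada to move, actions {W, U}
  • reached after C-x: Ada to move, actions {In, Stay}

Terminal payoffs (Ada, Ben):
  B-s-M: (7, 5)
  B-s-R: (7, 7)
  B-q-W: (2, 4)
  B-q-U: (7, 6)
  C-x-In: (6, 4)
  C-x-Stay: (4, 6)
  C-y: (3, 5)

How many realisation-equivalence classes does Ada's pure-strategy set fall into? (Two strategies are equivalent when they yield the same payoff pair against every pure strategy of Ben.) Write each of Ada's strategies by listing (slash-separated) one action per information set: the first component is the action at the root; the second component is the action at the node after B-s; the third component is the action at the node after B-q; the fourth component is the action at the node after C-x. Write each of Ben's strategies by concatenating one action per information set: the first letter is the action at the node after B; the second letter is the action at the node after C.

Ada has 16 pure strategies: B/M/W/In, B/M/W/Stay, B/M/U/In, B/M/U/Stay, B/R/W/In, B/R/W/Stay, B/R/U/In, B/R/U/Stay, C/M/W/In, C/M/W/Stay, C/M/U/In, C/M/U/Stay, C/R/W/In, C/R/W/Stay, C/R/U/In, C/R/U/Stay. Columns: sx, sy, qx, qy.
{B/M/W/In, B/M/W/Stay} → row (7,5) (7,5) (2,4) (2,4)
{B/M/U/In, B/M/U/Stay} → row (7,5) (7,5) (7,6) (7,6)
{B/R/W/In, B/R/W/Stay} → row (7,7) (7,7) (2,4) (2,4)
{B/R/U/In, B/R/U/Stay} → row (7,7) (7,7) (7,6) (7,6)
{C/M/W/In, C/M/U/In, C/R/W/In, C/R/U/In} → row (6,4) (3,5) (6,4) (3,5)
{C/M/W/Stay, C/M/U/Stay, C/R/W/Stay, C/R/U/Stay} → row (4,6) (3,5) (4,6) (3,5)
That's 6 distinct rows out of 16 strategies.

6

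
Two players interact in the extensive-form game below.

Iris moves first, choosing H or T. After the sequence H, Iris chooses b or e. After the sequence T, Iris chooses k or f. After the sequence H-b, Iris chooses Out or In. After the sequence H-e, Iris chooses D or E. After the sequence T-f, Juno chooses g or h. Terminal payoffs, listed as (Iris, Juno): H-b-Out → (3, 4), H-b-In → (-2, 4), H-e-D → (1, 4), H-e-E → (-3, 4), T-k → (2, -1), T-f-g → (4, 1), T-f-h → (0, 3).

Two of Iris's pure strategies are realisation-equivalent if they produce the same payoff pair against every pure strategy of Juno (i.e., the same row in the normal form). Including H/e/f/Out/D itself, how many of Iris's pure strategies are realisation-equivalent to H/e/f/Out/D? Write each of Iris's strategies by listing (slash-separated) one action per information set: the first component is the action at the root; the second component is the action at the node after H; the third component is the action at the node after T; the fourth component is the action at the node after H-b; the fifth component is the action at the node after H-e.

4

Row for H/e/f/Out/D (columns g, h): (1,4) (1,4).
Under H/e/f/Out/D, Iris's choice at the node after T and at the node after H-b can never be reached regardless of what Juno does, so varying those choices leaves every outcome unchanged.
Holding the reachable choices fixed and varying the unreachable ones freely already gives 2 × 2 = 4 equivalent strategies.
No other strategy reproduces this row, so those 4 are the full class: H/e/k/Out/D, H/e/k/In/D, H/e/f/Out/D, H/e/f/In/D.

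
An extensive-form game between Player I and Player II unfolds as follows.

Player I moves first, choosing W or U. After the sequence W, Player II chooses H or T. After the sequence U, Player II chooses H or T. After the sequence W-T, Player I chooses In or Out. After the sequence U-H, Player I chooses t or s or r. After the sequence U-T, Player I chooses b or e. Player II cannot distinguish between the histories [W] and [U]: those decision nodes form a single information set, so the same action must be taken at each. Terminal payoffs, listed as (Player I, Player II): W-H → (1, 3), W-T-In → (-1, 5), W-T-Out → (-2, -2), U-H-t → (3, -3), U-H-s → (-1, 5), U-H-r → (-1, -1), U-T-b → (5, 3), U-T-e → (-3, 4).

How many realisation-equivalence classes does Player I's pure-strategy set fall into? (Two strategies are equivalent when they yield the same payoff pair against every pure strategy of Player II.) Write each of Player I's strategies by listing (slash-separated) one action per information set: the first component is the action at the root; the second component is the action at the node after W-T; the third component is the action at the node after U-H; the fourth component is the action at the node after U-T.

8

Player I has 24 pure strategies: W/In/t/b, W/In/t/e, W/In/s/b, W/In/s/e, W/In/r/b, W/In/r/e, W/Out/t/b, W/Out/t/e, W/Out/s/b, W/Out/s/e, W/Out/r/b, W/Out/r/e, U/In/t/b, U/In/t/e, U/In/s/b, U/In/s/e, U/In/r/b, U/In/r/e, U/Out/t/b, U/Out/t/e, U/Out/s/b, U/Out/s/e, U/Out/r/b, U/Out/r/e. Columns: H, T.
{W/In/t/b, W/In/t/e, W/In/s/b, W/In/s/e, W/In/r/b, W/In/r/e} → row (1,3) (-1,5)
{W/Out/t/b, W/Out/t/e, W/Out/s/b, W/Out/s/e, W/Out/r/b, W/Out/r/e} → row (1,3) (-2,-2)
{U/In/t/b, U/Out/t/b} → row (3,-3) (5,3)
{U/In/t/e, U/Out/t/e} → row (3,-3) (-3,4)
{U/In/s/b, U/Out/s/b} → row (-1,5) (5,3)
{U/In/s/e, U/Out/s/e} → row (-1,5) (-3,4)
{U/In/r/b, U/Out/r/b} → row (-1,-1) (5,3)
{U/In/r/e, U/Out/r/e} → row (-1,-1) (-3,4)
That's 8 distinct rows out of 24 strategies.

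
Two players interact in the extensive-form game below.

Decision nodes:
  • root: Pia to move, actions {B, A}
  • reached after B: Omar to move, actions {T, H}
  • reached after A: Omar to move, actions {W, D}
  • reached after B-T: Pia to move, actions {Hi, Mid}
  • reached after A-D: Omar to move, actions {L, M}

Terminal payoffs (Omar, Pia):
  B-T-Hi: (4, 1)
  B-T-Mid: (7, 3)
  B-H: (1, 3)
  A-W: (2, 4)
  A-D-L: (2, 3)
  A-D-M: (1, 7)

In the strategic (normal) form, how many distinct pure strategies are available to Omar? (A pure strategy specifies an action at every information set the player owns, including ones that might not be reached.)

Omar owns the node after B with actions {T, H} — two choices.
Omar owns the node after A with actions {W, D} — two choices.
Omar owns the node after A-D with actions {L, M} — two choices.
A pure strategy fixes one action at each information set independently, so the count is the product 2 × 2 × 2 = 8.

8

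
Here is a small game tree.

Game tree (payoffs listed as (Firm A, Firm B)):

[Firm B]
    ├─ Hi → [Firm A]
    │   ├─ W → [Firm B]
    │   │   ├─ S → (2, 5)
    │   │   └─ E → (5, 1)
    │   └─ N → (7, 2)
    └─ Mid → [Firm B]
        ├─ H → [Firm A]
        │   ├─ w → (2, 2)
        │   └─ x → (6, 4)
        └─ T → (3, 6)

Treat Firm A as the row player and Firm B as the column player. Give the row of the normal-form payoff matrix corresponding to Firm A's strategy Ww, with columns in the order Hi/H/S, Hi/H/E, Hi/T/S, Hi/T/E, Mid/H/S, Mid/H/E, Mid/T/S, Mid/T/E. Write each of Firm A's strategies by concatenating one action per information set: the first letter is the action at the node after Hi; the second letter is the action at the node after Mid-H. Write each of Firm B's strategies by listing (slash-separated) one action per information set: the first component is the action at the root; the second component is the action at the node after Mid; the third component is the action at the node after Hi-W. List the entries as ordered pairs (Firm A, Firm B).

vs Hi/H/S: Firm B plays Hi → Firm A plays W at [Hi] → Firm B plays S at [Hi-W] → (2, 5)
vs Hi/H/E: Firm B plays Hi → Firm A plays W at [Hi] → Firm B plays E at [Hi-W] → (5, 1)
vs Hi/T/S: Firm B plays Hi → Firm A plays W at [Hi] → Firm B plays S at [Hi-W] → (2, 5)
vs Hi/T/E: Firm B plays Hi → Firm A plays W at [Hi] → Firm B plays E at [Hi-W] → (5, 1)
vs Mid/H/S: Firm B plays Mid → Firm B plays H at [Mid] → Firm A plays w at [Mid-H] → (2, 2)
vs Mid/H/E: Firm B plays Mid → Firm B plays H at [Mid] → Firm A plays w at [Mid-H] → (2, 2)
vs Mid/T/S: Firm B plays Mid → Firm B plays T at [Mid] → (3, 6)
vs Mid/T/E: Firm B plays Mid → Firm B plays T at [Mid] → (3, 6)

(2,5) (5,1) (2,5) (5,1) (2,2) (2,2) (3,6) (3,6)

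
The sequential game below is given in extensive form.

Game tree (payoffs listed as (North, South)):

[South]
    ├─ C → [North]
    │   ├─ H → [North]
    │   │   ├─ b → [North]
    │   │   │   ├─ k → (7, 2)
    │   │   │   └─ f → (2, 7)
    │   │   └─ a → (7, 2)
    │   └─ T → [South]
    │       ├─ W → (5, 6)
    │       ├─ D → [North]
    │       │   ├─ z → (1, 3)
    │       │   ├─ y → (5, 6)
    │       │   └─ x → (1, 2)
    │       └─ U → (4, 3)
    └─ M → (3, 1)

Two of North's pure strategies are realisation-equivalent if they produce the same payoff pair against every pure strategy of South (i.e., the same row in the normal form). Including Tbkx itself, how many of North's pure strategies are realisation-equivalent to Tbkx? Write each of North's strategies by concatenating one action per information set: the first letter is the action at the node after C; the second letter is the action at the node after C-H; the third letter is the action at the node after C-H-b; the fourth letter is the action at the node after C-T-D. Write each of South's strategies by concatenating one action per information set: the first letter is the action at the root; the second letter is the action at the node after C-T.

Row for Tbkx (columns CW, CD, CU, MW, MD, MU): (5,6) (1,2) (4,3) (3,1) (3,1) (3,1).
Under Tbkx, North's choice at the node after C-H and at the node after C-H-b can never be reached regardless of what South does, so varying those choices leaves every outcome unchanged.
Holding the reachable choices fixed and varying the unreachable ones freely already gives 2 × 2 = 4 equivalent strategies.
No other strategy reproduces this row, so those 4 are the full class: Tbkx, Tbfx, Takx, Tafx.

4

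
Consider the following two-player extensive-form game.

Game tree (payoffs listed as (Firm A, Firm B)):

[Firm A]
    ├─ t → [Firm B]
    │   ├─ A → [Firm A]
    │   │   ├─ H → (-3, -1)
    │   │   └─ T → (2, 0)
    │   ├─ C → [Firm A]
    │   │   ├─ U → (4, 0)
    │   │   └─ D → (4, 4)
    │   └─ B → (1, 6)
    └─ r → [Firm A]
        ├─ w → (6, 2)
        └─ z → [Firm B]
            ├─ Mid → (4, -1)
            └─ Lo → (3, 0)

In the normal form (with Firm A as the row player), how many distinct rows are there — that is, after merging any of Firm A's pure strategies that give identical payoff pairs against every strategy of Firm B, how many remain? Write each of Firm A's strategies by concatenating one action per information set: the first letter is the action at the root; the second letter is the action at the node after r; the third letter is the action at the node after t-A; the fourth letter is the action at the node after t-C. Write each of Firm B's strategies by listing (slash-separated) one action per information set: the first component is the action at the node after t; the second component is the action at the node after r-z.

Firm A has 16 pure strategies: twHU, twHD, twTU, twTD, tzHU, tzHD, tzTU, tzTD, rwHU, rwHD, rwTU, rwTD, rzHU, rzHD, rzTU, rzTD. Columns: A/Mid, A/Lo, C/Mid, C/Lo, B/Mid, B/Lo.
{twHU, tzHU} → row (-3,-1) (-3,-1) (4,0) (4,0) (1,6) (1,6)
{twHD, tzHD} → row (-3,-1) (-3,-1) (4,4) (4,4) (1,6) (1,6)
{twTU, tzTU} → row (2,0) (2,0) (4,0) (4,0) (1,6) (1,6)
{twTD, tzTD} → row (2,0) (2,0) (4,4) (4,4) (1,6) (1,6)
{rwHU, rwHD, rwTU, rwTD} → row (6,2) (6,2) (6,2) (6,2) (6,2) (6,2)
{rzHU, rzHD, rzTU, rzTD} → row (4,-1) (3,0) (4,-1) (3,0) (4,-1) (3,0)
That's 6 distinct rows out of 16 strategies.

6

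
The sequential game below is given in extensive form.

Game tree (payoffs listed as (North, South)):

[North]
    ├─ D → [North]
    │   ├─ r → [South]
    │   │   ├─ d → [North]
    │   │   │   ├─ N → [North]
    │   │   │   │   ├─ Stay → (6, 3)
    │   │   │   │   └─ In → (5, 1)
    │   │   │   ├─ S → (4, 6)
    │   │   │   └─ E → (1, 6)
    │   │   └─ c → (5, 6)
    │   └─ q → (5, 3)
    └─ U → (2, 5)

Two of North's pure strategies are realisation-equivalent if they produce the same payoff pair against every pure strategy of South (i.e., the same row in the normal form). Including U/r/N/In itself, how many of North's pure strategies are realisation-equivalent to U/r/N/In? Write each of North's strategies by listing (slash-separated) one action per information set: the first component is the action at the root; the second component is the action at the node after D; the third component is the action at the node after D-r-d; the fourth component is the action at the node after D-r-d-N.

Row for U/r/N/In (columns d, c): (2,5) (2,5).
Under U/r/N/In, North's choice at the node after D and at the node after D-r-d and at the node after D-r-d-N can never be reached regardless of what South does, so varying those choices leaves every outcome unchanged.
Holding the reachable choices fixed and varying the unreachable ones freely already gives 2 × 3 × 2 = 12 equivalent strategies.
No other strategy reproduces this row, so those 12 are the full class: U/r/N/Stay, U/r/N/In, U/r/S/Stay, U/r/S/In, U/r/E/Stay, U/r/E/In, U/q/N/Stay, U/q/N/In, U/q/S/Stay, U/q/S/In, U/q/E/Stay, U/q/E/In.

12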